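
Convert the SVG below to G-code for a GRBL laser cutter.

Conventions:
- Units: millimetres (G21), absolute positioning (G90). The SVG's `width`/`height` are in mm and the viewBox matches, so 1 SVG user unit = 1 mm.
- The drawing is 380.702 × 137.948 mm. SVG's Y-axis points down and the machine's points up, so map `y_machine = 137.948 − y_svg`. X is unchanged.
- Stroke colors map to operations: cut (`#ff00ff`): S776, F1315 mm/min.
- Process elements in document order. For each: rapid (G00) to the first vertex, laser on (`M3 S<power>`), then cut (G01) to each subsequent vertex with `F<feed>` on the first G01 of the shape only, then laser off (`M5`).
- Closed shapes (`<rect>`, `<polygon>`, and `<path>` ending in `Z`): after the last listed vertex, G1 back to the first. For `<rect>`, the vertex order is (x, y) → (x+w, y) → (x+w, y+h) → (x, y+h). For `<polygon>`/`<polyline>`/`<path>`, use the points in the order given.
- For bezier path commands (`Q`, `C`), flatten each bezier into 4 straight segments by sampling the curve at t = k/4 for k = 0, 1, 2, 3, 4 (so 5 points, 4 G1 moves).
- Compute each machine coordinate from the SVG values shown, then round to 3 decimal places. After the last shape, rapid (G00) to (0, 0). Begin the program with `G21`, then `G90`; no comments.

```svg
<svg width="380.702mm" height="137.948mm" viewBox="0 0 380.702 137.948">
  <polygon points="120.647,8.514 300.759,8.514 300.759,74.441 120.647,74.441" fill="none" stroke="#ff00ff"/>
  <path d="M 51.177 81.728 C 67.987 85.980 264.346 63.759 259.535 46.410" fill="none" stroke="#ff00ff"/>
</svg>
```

G21
G90
G00 X120.647 Y129.434
M3 S776
G01 X300.759 Y129.434 F1315
G01 X300.759 Y63.507
G01 X120.647 Y63.507
G01 X120.647 Y129.434
M5
G00 X51.177 Y56.220
M3 S776
G01 X91.501 Y57.505 F1315
G01 X163.464 Y65.779
G01 X231.373 Y78.103
G01 X259.535 Y91.538
M5
G00 X0.000 Y0.000

viewBox `0 0 380.702 137.948` with mm width/height → 1 unit = 1 mm. Flip: y_m = 137.948 − y_svg.

**Shape 1** — `<polygon>` rectangle, stroke `#ff00ff` → cut (S776, F1315). Machine vertices: (120.647,129.434) → (300.759,129.434) → (300.759,63.507) → (120.647,63.507) → (120.647,129.434). Closed: final G1 returns to the first vertex.

**Shape 2** — `<path>` cubic bezier, stroke `#ff00ff` → cut (S776, F1315). Control points (SVG): P0=(51.177,81.728), P1=(67.987,85.980), P2=(264.346,63.759), P3=(259.535,46.410); sampled at t=k/4. Machine vertices: (51.177,56.220) → (91.501,57.505) → (163.464,65.779) → (231.373,78.103) → (259.535,91.538). Open path.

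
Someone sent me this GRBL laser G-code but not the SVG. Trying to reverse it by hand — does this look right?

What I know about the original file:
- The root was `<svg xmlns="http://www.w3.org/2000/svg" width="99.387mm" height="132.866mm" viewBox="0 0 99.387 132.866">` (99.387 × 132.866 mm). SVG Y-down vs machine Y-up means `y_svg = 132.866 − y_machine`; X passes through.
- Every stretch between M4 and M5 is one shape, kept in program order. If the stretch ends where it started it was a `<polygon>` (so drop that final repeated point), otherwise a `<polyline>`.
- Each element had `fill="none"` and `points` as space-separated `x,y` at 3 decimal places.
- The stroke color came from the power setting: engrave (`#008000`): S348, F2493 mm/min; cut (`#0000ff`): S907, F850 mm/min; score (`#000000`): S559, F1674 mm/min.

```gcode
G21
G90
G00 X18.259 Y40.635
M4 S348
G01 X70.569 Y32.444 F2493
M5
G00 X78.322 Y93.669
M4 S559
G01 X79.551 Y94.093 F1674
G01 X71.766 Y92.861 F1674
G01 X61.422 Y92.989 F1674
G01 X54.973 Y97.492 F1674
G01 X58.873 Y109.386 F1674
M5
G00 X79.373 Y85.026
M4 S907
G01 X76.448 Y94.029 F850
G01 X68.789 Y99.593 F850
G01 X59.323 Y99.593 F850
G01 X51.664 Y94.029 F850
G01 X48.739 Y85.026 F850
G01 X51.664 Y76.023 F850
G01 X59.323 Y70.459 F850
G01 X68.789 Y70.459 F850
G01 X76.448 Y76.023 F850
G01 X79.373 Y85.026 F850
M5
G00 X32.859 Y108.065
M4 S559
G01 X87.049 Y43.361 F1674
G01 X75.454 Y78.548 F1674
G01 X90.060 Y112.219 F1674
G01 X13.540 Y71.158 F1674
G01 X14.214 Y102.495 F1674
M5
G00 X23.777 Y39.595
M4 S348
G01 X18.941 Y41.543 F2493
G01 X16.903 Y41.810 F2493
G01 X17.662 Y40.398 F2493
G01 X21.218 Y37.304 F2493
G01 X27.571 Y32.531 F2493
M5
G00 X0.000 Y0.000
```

<svg xmlns="http://www.w3.org/2000/svg" width="99.387mm" height="132.866mm" viewBox="0 0 99.387 132.866">
  <polyline points="18.259,92.231 70.569,100.422" fill="none" stroke="#008000"/>
  <polyline points="78.322,39.197 79.551,38.773 71.766,40.005 61.422,39.877 54.973,35.374 58.873,23.480" fill="none" stroke="#000000"/>
  <polygon points="79.373,47.840 76.448,38.837 68.789,33.273 59.323,33.273 51.664,38.837 48.739,47.840 51.664,56.843 59.323,62.407 68.789,62.407 76.448,56.843" fill="none" stroke="#0000ff"/>
  <polyline points="32.859,24.801 87.049,89.505 75.454,54.318 90.060,20.647 13.540,61.708 14.214,30.371" fill="none" stroke="#000000"/>
  <polyline points="23.777,93.271 18.941,91.323 16.903,91.056 17.662,92.468 21.218,95.562 27.571,100.335" fill="none" stroke="#008000"/>
</svg>

Each laser-on run becomes one SVG element. Flip Y back into SVG space with y_svg = 132.866 − y_machine.

Run 1: S348 ⇒ engrave layer `#008000`. The run is open, so emit a `<polyline>` with points (Y-flipped): 18.259,92.231 70.569,100.422.

Run 2: S559 ⇒ score layer `#000000`. The run is open, so emit a `<polyline>` with points (Y-flipped): 78.322,39.197 79.551,38.773 71.766,40.005 61.422,39.877 54.973,35.374 58.873,23.480.

Run 3: S907 ⇒ cut layer `#0000ff`. The run returns to its start, so emit a `<polygon>` with points (Y-flipped): 79.373,47.840 76.448,38.837 68.789,33.273 59.323,33.273 51.664,38.837 48.739,47.840 51.664,56.843 59.323,62.407 68.789,62.407 76.448,56.843.

Run 4: S559 ⇒ score layer `#000000`. The run is open, so emit a `<polyline>` with points (Y-flipped): 32.859,24.801 87.049,89.505 75.454,54.318 90.060,20.647 13.540,61.708 14.214,30.371.

Run 5: S348 ⇒ engrave layer `#008000`. The run is open, so emit a `<polyline>` with points (Y-flipped): 23.777,93.271 18.941,91.323 16.903,91.056 17.662,92.468 21.218,95.562 27.571,100.335.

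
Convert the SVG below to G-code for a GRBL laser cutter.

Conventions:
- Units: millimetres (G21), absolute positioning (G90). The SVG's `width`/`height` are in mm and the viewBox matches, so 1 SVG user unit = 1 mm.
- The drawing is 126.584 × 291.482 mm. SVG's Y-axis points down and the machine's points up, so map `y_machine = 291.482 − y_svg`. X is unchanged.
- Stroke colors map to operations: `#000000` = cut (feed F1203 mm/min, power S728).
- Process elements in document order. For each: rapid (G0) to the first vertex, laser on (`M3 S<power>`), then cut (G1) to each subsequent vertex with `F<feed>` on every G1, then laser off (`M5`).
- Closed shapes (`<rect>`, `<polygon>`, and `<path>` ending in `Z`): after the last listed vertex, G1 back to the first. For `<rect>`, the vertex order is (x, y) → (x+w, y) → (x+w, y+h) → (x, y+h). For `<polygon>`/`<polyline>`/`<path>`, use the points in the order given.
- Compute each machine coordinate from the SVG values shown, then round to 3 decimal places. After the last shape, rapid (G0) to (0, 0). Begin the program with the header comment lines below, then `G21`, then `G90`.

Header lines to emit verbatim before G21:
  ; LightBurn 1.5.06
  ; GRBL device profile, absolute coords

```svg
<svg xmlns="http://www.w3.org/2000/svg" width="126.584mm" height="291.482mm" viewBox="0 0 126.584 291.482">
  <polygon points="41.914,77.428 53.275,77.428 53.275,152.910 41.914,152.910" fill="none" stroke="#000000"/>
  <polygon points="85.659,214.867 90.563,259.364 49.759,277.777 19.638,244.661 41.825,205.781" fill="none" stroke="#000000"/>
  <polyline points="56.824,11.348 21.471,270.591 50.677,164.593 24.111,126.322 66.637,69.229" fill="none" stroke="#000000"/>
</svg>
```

1 u = 1 mm; y_m = 291.482 − y.

[1] `<polygon>` rectangle, #000000→cut S728 F1203: (41.914,214.054) → (53.275,214.054) → (53.275,138.572) → (41.914,138.572) → (41.914,214.054) (closed)

[2] `<polygon>` regular polygon, #000000→cut S728 F1203: (85.659,76.615) → (90.563,32.118) → (49.759,13.705) → (19.638,46.821) → (41.825,85.701) → (85.659,76.615) (closed)

[3] `<polyline>` open polyline, #000000→cut S728 F1203: (56.824,280.134) → (21.471,20.891) → (50.677,126.889) → (24.111,165.160) → (66.637,222.253)

; LightBurn 1.5.06
; GRBL device profile, absolute coords
G21
G90
G0 X41.914 Y214.054
M3 S728
G1 X53.275 Y214.054 F1203
G1 X53.275 Y138.572 F1203
G1 X41.914 Y138.572 F1203
G1 X41.914 Y214.054 F1203
M5
G0 X85.659 Y76.615
M3 S728
G1 X90.563 Y32.118 F1203
G1 X49.759 Y13.705 F1203
G1 X19.638 Y46.821 F1203
G1 X41.825 Y85.701 F1203
G1 X85.659 Y76.615 F1203
M5
G0 X56.824 Y280.134
M3 S728
G1 X21.471 Y20.891 F1203
G1 X50.677 Y126.889 F1203
G1 X24.111 Y165.160 F1203
G1 X66.637 Y222.253 F1203
M5
G0 X0.000 Y0.000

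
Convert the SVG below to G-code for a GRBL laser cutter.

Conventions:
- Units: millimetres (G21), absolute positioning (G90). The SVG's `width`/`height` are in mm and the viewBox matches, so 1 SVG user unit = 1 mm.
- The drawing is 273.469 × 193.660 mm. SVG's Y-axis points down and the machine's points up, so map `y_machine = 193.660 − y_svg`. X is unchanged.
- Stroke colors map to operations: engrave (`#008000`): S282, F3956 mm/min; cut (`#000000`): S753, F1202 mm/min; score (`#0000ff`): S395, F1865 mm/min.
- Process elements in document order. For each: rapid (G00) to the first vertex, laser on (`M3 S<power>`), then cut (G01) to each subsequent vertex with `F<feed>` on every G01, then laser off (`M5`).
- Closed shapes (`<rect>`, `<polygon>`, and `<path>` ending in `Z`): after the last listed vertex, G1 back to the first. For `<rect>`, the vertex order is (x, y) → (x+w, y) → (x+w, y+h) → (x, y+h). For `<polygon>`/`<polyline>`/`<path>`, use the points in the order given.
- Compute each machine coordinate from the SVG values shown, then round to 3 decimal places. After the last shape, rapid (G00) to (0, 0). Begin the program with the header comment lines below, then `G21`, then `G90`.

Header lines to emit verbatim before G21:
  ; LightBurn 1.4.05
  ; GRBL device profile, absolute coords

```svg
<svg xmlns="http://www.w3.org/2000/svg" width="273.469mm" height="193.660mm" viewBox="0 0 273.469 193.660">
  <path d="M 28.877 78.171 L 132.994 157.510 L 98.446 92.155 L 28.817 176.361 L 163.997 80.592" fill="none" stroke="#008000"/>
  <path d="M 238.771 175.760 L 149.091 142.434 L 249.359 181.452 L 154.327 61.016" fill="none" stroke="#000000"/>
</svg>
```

Since the viewBox matches the mm dimensions, user units are millimetres directly. The only transform is the Y-flip y_m = 193.660 − y_svg.

Shape 1 is a open polyline drawn with `<path>`. Its stroke #008000 means engrave at S282, F3956. After flipping Y the toolpath is (28.877,115.489) → (132.994,36.150) → (98.446,101.505) → (28.817,17.299) → (163.997,113.068).

Shape 2 is a open polyline drawn with `<path>`. Its stroke #000000 means cut at S753, F1202. After flipping Y the toolpath is (238.771,17.900) → (149.091,51.226) → (249.359,12.208) → (154.327,132.644).

; LightBurn 1.4.05
; GRBL device profile, absolute coords
G21
G90
G00 X28.877 Y115.489
M3 S282
G01 X132.994 Y36.150 F3956
G01 X98.446 Y101.505 F3956
G01 X28.817 Y17.299 F3956
G01 X163.997 Y113.068 F3956
M5
G00 X238.771 Y17.900
M3 S753
G01 X149.091 Y51.226 F1202
G01 X249.359 Y12.208 F1202
G01 X154.327 Y132.644 F1202
M5
G00 X0.000 Y0.000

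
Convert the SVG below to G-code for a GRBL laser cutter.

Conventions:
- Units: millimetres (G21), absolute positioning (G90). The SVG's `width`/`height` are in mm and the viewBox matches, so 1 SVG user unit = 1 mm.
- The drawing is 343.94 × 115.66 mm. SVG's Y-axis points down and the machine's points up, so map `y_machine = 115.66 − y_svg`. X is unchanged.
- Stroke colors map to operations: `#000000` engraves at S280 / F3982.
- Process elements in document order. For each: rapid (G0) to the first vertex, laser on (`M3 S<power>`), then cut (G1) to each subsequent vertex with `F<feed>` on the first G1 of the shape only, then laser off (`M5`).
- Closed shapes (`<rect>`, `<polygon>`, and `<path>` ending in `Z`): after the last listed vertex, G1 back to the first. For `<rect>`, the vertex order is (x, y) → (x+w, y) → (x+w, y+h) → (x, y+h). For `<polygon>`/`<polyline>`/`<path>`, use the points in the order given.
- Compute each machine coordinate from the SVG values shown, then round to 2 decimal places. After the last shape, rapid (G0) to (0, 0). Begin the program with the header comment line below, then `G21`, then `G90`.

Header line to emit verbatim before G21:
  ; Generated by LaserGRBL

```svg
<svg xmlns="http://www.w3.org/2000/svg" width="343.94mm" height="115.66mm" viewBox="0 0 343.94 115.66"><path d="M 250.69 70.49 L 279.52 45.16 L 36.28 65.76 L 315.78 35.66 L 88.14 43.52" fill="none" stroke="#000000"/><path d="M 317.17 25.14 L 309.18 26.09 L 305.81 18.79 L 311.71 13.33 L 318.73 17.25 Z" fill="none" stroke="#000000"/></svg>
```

1 u = 1 mm; y_m = 115.66 − y.

[1] `<path>` open polyline, #000000→engrave S280 F3982: (250.69,45.17) → (279.52,70.50) → (36.28,49.90) → (315.78,80.00) → (88.14,72.14)

[2] `<path>` regular polygon, #000000→engrave S280 F3982: (317.17,90.52) → (309.18,89.57) → (305.81,96.87) → (311.71,102.33) → (318.73,98.41) → (317.17,90.52) (closed)

; Generated by LaserGRBL
G21
G90
G0 X250.69 Y45.17
M3 S280
G1 X279.52 Y70.50 F3982
G1 X36.28 Y49.90
G1 X315.78 Y80.00
G1 X88.14 Y72.14
M5
G0 X317.17 Y90.52
M3 S280
G1 X309.18 Y89.57 F3982
G1 X305.81 Y96.87
G1 X311.71 Y102.33
G1 X318.73 Y98.41
G1 X317.17 Y90.52
M5
G0 X0.00 Y0.00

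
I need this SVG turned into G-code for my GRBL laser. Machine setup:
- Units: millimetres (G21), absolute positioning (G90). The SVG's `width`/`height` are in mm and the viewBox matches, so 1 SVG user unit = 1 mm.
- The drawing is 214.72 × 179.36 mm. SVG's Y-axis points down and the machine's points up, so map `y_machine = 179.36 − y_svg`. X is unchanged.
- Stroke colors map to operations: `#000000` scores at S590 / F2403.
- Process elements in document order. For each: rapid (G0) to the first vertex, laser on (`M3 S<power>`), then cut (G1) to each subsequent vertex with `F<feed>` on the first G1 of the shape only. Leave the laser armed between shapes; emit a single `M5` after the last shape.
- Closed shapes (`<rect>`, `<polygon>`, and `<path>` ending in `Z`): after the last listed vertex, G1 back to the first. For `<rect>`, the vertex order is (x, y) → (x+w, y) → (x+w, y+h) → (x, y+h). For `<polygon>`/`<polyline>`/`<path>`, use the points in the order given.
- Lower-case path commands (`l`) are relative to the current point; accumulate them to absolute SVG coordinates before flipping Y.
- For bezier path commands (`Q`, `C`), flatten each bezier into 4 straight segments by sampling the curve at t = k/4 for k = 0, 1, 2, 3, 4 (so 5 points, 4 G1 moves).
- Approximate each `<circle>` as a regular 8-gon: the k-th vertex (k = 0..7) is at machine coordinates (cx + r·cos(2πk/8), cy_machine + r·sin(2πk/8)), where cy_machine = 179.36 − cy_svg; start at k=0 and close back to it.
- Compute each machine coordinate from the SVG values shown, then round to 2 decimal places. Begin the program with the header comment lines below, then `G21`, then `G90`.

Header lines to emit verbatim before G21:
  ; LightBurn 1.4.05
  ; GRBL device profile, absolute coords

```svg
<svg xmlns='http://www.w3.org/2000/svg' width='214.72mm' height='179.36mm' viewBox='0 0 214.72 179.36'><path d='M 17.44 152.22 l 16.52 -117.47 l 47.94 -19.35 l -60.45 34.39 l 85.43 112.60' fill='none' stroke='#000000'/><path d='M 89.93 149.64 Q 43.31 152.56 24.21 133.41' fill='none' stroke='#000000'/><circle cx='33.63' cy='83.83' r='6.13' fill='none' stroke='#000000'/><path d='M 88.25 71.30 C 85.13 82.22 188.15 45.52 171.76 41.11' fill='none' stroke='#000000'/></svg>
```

; LightBurn 1.4.05
; GRBL device profile, absolute coords
G21
G90
G0 X17.44 Y27.14
M3 S590
G1 X33.96 Y144.61 F2403
G1 X81.90 Y163.96
G1 X21.45 Y129.57
G1 X106.88 Y16.97
G0 X89.93 Y29.72
M3 S590
G1 X68.34 Y29.64 F2403
G1 X50.19 Y32.32
G1 X35.48 Y37.75
G1 X24.21 Y45.95
G0 X39.76 Y95.53
M3 S590
G1 X37.96 Y99.86 F2403
G1 X33.63 Y101.66
G1 X29.30 Y99.86
G1 X27.50 Y95.53
G1 X29.30 Y91.20
G1 X33.63 Y89.40
G1 X37.96 Y91.20
G1 X39.76 Y95.53
G0 X88.25 Y108.06
M3 S590
G1 X102.29 Y107.55 F2403
G1 X134.98 Y117.41
G1 X165.19 Y130.14
G1 X171.76 Y138.25
M5

Since the viewBox matches the mm dimensions, user units are millimetres directly. The only transform is the Y-flip y_m = 179.36 − y_svg.

Shape 1 is a open polyline drawn with `<path>`. Its stroke #000000 means score at S590, F2403. After flipping Y the toolpath is (17.44,27.14) → (33.96,144.61) → (81.90,163.96) → (21.45,129.57) → (106.88,16.97).

Shape 2 is a quadratic bezier drawn with `<path>`. Its stroke #000000 means score at S590, F2403. After flipping Y the toolpath is (89.93,29.72) → (68.34,29.64) → (50.19,32.32) → (35.48,37.75) → (24.21,45.95).

Shape 3 is a circle drawn with `<circle>`. Its stroke #000000 means score at S590, F2403. After flipping Y the toolpath is (39.76,95.53) → (37.96,99.86) → (33.63,101.66) → (29.30,99.86) → (27.50,95.53) → (29.30,91.20) → (33.63,89.40) → (37.96,91.20) → (39.76,95.53), returning to the start.

Shape 4 is a cubic bezier drawn with `<path>`. Its stroke #000000 means score at S590, F2403. After flipping Y the toolpath is (88.25,108.06) → (102.29,107.55) → (134.98,117.41) → (165.19,130.14) → (171.76,138.25).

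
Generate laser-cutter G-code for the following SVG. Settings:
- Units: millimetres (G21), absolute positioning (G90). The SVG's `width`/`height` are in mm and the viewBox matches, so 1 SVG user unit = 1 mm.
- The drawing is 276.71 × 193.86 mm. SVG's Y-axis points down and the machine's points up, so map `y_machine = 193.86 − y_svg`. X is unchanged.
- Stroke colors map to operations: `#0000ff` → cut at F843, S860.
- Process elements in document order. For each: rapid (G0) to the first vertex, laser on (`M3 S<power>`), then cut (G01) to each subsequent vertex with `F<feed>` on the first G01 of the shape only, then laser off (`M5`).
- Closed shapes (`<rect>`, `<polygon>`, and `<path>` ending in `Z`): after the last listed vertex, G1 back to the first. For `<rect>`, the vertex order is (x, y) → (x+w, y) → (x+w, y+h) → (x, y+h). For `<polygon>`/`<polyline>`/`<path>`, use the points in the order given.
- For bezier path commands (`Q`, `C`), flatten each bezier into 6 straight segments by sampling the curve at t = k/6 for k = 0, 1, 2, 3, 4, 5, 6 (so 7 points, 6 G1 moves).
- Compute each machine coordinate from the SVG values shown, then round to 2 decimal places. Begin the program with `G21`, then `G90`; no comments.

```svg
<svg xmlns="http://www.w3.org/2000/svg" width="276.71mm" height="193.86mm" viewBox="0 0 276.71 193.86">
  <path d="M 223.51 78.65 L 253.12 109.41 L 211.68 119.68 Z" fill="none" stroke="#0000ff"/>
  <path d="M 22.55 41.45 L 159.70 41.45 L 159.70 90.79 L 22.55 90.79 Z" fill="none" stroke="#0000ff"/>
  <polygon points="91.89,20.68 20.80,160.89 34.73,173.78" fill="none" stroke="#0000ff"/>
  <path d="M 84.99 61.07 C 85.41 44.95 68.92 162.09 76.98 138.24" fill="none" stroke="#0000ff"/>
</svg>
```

G21
G90
G0 X223.51 Y115.21
M3 S860
G01 X253.12 Y84.45 F843
G01 X211.68 Y74.18
G01 X223.51 Y115.21
M5
G0 X22.55 Y152.41
M3 S860
G01 X159.70 Y152.41 F843
G01 X159.70 Y103.07
G01 X22.55 Y103.07
G01 X22.55 Y152.41
M5
G0 X91.89 Y173.18
M3 S860
G01 X20.80 Y32.97 F843
G01 X34.73 Y20.08
G01 X91.89 Y173.18
M5
G0 X84.99 Y132.79
M3 S860
G01 X83.98 Y131.01 F843
G01 X81.31 Y114.65
G01 X78.12 Y91.31
G01 X75.57 Y68.61
G01 X74.80 Y54.17
G01 X76.98 Y55.62
M5

viewBox `0 0 276.71 193.86` with mm width/height → 1 unit = 1 mm. Flip: y_m = 193.86 − y_svg.

**Shape 1** — `<path>` regular polygon, stroke `#0000ff` → cut (S860, F843). Machine vertices: (223.51,115.21) → (253.12,84.45) → (211.68,74.18) → (223.51,115.21). Closed: final G1 returns to the first vertex.

**Shape 2** — `<path>` rectangle, stroke `#0000ff` → cut (S860, F843). Machine vertices: (22.55,152.41) → (159.70,152.41) → (159.70,103.07) → (22.55,103.07) → (22.55,152.41). Closed: final G1 returns to the first vertex.

**Shape 3** — `<polygon>` closed polygon, stroke `#0000ff` → cut (S860, F843). Machine vertices: (91.89,173.18) → (20.80,32.97) → (34.73,20.08) → (91.89,173.18). Closed: final G1 returns to the first vertex.

**Shape 4** — `<path>` cubic bezier, stroke `#0000ff` → cut (S860, F843). Control points (SVG): P0=(84.99,61.07), P1=(85.41,44.95), P2=(68.92,162.09), P3=(76.98,138.24); sampled at t=k/6. Machine vertices: (84.99,132.79) → (83.98,131.01) → (81.31,114.65) → (78.12,91.31) → (75.57,68.61) → (74.80,54.17) → (76.98,55.62). Open path.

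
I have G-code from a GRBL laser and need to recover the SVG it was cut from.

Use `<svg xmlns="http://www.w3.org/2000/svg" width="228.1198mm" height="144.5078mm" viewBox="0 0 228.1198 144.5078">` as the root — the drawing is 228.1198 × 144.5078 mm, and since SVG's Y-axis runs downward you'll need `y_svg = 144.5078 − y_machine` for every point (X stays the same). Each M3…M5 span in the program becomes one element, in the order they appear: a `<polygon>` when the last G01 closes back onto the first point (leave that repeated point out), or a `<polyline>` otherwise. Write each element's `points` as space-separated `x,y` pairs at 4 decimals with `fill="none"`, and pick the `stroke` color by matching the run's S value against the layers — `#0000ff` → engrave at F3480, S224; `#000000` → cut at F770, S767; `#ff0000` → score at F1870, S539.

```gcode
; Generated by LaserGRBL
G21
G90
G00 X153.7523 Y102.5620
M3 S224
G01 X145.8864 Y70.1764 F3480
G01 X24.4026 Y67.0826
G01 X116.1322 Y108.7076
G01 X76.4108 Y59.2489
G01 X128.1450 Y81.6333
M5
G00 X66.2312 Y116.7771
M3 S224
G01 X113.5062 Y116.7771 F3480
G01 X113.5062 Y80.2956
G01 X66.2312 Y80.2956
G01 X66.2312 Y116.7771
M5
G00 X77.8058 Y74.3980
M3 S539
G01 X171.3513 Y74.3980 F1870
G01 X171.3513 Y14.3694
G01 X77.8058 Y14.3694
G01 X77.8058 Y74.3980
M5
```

y_svg = 144.5078 − y_m.

[1] S224→`#0000ff` (engrave); open run; points: 153.7523,41.9458 145.8864,74.3314 24.4026,77.4252 116.1322,35.8002 76.4108,85.2589 128.1450,62.8745

[2] S224→`#0000ff` (engrave); closed run; points: 66.2312,27.7307 113.5062,27.7307 113.5062,64.2122 66.2312,64.2122

[3] S539→`#ff0000` (score); closed run; points: 77.8058,70.1098 171.3513,70.1098 171.3513,130.1384 77.8058,130.1384

<svg xmlns="http://www.w3.org/2000/svg" width="228.1198mm" height="144.5078mm" viewBox="0 0 228.1198 144.5078">
  <polyline points="153.7523,41.9458 145.8864,74.3314 24.4026,77.4252 116.1322,35.8002 76.4108,85.2589 128.1450,62.8745" fill="none" stroke="#0000ff"/>
  <polygon points="66.2312,27.7307 113.5062,27.7307 113.5062,64.2122 66.2312,64.2122" fill="none" stroke="#0000ff"/>
  <polygon points="77.8058,70.1098 171.3513,70.1098 171.3513,130.1384 77.8058,130.1384" fill="none" stroke="#ff0000"/>
</svg>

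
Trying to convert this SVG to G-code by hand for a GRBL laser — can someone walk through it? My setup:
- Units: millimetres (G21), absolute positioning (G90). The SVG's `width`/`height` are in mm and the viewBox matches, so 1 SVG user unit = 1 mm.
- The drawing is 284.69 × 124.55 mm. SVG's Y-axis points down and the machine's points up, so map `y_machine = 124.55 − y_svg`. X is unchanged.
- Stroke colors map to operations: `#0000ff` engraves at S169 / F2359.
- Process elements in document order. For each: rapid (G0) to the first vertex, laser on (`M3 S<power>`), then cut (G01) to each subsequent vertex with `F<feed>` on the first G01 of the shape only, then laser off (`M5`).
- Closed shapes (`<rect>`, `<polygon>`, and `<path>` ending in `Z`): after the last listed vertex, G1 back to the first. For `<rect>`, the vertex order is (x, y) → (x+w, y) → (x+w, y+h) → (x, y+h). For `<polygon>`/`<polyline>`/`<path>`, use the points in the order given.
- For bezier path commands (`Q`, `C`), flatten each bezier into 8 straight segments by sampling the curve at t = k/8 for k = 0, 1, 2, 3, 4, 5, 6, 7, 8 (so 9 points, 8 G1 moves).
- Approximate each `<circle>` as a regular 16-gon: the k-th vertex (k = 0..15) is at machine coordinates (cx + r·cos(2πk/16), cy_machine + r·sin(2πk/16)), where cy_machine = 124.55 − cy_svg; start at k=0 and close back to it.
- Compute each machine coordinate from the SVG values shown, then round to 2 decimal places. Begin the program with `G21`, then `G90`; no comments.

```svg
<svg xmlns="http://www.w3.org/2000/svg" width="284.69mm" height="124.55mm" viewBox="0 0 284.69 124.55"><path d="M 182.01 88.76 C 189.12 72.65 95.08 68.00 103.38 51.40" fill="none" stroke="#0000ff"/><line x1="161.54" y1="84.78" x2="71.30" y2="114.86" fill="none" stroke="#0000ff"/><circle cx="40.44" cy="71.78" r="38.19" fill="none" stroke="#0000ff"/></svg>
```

G21
G90
G0 X182.01 Y35.79
M3 S169
G01 X180.33 Y41.34 F2359
G01 X171.56 Y46.09
G01 X158.07 Y50.31
G01 X142.25 Y54.29
G01 X126.49 Y58.28
G01 X113.16 Y62.57
G01 X104.67 Y67.44
G01 X103.38 Y73.15
M5
G0 X161.54 Y39.77
M3 S169
G01 X71.30 Y9.69 F2359
M5
G0 X78.63 Y52.77
M3 S169
G01 X75.72 Y67.38 F2359
G01 X67.44 Y79.77
G01 X55.05 Y88.05
G01 X40.44 Y90.96
G01 X25.83 Y88.05
G01 X13.44 Y79.77
G01 X5.16 Y67.38
G01 X2.25 Y52.77
G01 X5.16 Y38.16
G01 X13.44 Y25.77
G01 X25.83 Y17.49
G01 X40.44 Y14.58
G01 X55.05 Y17.49
G01 X67.44 Y25.77
G01 X75.72 Y38.16
G01 X78.63 Y52.77
M5

Since the viewBox matches the mm dimensions, user units are millimetres directly. The only transform is the Y-flip y_m = 124.55 − y_svg.

Shape 1 is a cubic bezier drawn with `<path>`. Its stroke #0000ff means engrave at S169, F2359. After flipping Y the toolpath is (182.01,35.79) → (180.33,41.34) → (171.56,46.09) → (158.07,50.31) → (142.25,54.29) → (126.49,58.28) → (113.16,62.57) → (104.67,67.44) → (103.38,73.15).

Shape 2 is a line segment drawn with `<line>`. Its stroke #0000ff means engrave at S169, F2359. After flipping Y the toolpath is (161.54,39.77) → (71.30,9.69).

Shape 3 is a circle drawn with `<circle>`. Its stroke #0000ff means engrave at S169, F2359. After flipping Y the toolpath is (78.63,52.77) → (75.72,67.38) → (67.44,79.77) → (55.05,88.05) → (40.44,90.96) → (25.83,88.05) → (13.44,79.77) → (5.16,67.38) → (2.25,52.77) → (5.16,38.16) → (13.44,25.77) → (25.83,17.49) → (40.44,14.58) → (55.05,17.49) → (67.44,25.77) → (75.72,38.16) → (78.63,52.77), returning to the start.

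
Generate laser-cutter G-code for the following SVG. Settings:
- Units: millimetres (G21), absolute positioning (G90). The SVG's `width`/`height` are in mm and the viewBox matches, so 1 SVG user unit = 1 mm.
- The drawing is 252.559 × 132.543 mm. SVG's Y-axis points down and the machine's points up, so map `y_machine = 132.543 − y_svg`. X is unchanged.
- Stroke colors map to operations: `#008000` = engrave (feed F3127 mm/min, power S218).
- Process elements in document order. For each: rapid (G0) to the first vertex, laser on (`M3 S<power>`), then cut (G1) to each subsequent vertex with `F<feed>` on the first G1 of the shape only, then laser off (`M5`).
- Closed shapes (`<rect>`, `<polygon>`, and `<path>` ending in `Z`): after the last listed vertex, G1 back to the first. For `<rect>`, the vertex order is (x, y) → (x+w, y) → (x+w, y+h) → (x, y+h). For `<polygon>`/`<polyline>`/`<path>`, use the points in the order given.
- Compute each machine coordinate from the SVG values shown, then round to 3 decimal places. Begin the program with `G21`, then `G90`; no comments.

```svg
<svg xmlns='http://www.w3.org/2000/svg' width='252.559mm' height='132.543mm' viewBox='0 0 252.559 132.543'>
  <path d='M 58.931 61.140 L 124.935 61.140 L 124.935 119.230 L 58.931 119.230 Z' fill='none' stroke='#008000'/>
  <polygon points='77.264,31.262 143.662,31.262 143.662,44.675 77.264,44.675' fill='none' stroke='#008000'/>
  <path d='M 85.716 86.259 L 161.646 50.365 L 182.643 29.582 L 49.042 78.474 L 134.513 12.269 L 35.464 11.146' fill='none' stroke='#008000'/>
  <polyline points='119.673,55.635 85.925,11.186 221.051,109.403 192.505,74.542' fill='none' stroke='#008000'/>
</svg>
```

G21
G90
G0 X58.931 Y71.403
M3 S218
G1 X124.935 Y71.403 F3127
G1 X124.935 Y13.313
G1 X58.931 Y13.313
G1 X58.931 Y71.403
M5
G0 X77.264 Y101.281
M3 S218
G1 X143.662 Y101.281 F3127
G1 X143.662 Y87.868
G1 X77.264 Y87.868
G1 X77.264 Y101.281
M5
G0 X85.716 Y46.284
M3 S218
G1 X161.646 Y82.178 F3127
G1 X182.643 Y102.961
G1 X49.042 Y54.069
G1 X134.513 Y120.274
G1 X35.464 Y121.397
M5
G0 X119.673 Y76.908
M3 S218
G1 X85.925 Y121.357 F3127
G1 X221.051 Y23.140
G1 X192.505 Y58.001
M5

1 u = 1 mm; y_m = 132.543 − y.

[1] `<path>` rectangle, #008000→engrave S218 F3127: (58.931,71.403) → (124.935,71.403) → (124.935,13.313) → (58.931,13.313) → (58.931,71.403) (closed)

[2] `<polygon>` rectangle, #008000→engrave S218 F3127: (77.264,101.281) → (143.662,101.281) → (143.662,87.868) → (77.264,87.868) → (77.264,101.281) (closed)

[3] `<path>` open polyline, #008000→engrave S218 F3127: (85.716,46.284) → (161.646,82.178) → (182.643,102.961) → (49.042,54.069) → (134.513,120.274) → (35.464,121.397)

[4] `<polyline>` open polyline, #008000→engrave S218 F3127: (119.673,76.908) → (85.925,121.357) → (221.051,23.140) → (192.505,58.001)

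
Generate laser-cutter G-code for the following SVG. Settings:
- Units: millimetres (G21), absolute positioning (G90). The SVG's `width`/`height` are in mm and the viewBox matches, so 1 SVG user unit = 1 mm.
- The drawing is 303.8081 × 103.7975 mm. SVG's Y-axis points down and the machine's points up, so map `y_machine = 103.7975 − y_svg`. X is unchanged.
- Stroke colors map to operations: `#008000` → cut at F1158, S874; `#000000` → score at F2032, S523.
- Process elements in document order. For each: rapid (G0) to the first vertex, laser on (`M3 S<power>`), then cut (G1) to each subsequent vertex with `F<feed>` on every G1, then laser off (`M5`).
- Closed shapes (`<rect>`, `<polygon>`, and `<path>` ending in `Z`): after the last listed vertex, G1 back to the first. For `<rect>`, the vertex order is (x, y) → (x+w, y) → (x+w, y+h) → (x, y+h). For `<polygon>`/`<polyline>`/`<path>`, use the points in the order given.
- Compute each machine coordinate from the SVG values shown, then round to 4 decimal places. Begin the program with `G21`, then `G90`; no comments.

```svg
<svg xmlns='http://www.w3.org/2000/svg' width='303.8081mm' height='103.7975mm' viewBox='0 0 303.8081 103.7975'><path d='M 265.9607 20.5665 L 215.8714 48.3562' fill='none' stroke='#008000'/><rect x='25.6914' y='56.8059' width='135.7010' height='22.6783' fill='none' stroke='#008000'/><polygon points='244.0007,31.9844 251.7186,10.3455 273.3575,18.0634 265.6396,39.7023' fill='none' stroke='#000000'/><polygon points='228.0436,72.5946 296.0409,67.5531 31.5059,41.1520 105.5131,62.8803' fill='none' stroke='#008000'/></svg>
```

G21
G90
G0 X265.9607 Y83.2310
M3 S874
G1 X215.8714 Y55.4413 F1158
M5
G0 X25.6914 Y46.9916
M3 S874
G1 X161.3924 Y46.9916 F1158
G1 X161.3924 Y24.3133 F1158
G1 X25.6914 Y24.3133 F1158
G1 X25.6914 Y46.9916 F1158
M5
G0 X244.0007 Y71.8131
M3 S523
G1 X251.7186 Y93.4520 F2032
G1 X273.3575 Y85.7341 F2032
G1 X265.6396 Y64.0952 F2032
G1 X244.0007 Y71.8131 F2032
M5
G0 X228.0436 Y31.2029
M3 S874
G1 X296.0409 Y36.2444 F1158
G1 X31.5059 Y62.6455 F1158
G1 X105.5131 Y40.9172 F1158
G1 X228.0436 Y31.2029 F1158
M5

Since the viewBox matches the mm dimensions, user units are millimetres directly. The only transform is the Y-flip y_m = 103.7975 − y_svg.

Shape 1 is a line segment drawn with `<path>`. Its stroke #008000 means cut at S874, F1158. After flipping Y the toolpath is (265.9607,83.2310) → (215.8714,55.4413).

Shape 2 is a rectangle drawn with `<rect>`. Its stroke #008000 means cut at S874, F1158. After flipping Y the toolpath is (25.6914,46.9916) → (161.3924,46.9916) → (161.3924,24.3133) → (25.6914,24.3133) → (25.6914,46.9916), returning to the start.

Shape 3 is a regular polygon drawn with `<polygon>`. Its stroke #000000 means score at S523, F2032. After flipping Y the toolpath is (244.0007,71.8131) → (251.7186,93.4520) → (273.3575,85.7341) → (265.6396,64.0952) → (244.0007,71.8131), returning to the start.

Shape 4 is a closed polygon drawn with `<polygon>`. Its stroke #008000 means cut at S874, F1158. After flipping Y the toolpath is (228.0436,31.2029) → (296.0409,36.2444) → (31.5059,62.6455) → (105.5131,40.9172) → (228.0436,31.2029), returning to the start.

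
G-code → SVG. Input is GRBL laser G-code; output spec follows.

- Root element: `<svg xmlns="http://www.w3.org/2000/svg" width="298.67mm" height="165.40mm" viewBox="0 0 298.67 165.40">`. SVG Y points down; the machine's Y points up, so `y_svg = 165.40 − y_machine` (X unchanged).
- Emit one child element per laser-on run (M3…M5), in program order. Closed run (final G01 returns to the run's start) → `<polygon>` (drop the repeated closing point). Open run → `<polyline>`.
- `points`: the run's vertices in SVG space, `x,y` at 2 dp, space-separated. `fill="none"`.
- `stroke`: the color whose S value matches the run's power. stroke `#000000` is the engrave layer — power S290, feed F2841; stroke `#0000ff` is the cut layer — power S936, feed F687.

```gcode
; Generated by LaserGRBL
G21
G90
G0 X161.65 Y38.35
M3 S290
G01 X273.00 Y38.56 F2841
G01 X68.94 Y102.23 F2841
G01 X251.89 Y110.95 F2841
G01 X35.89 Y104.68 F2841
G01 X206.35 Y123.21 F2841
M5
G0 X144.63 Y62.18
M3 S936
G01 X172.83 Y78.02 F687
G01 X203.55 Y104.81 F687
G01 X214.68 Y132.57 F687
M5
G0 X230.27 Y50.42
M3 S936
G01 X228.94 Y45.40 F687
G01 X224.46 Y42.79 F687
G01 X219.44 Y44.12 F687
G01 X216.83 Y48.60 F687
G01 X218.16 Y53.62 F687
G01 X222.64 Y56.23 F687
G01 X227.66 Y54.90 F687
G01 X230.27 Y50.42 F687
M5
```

<svg xmlns="http://www.w3.org/2000/svg" width="298.67mm" height="165.40mm" viewBox="0 0 298.67 165.40">
  <polyline points="161.65,127.05 273.00,126.84 68.94,63.17 251.89,54.45 35.89,60.72 206.35,42.19" fill="none" stroke="#000000"/>
  <polyline points="144.63,103.22 172.83,87.38 203.55,60.59 214.68,32.83" fill="none" stroke="#0000ff"/>
  <polygon points="230.27,114.98 228.94,120.00 224.46,122.61 219.44,121.28 216.83,116.80 218.16,111.78 222.64,109.17 227.66,110.50" fill="none" stroke="#0000ff"/>
</svg>

Each laser-on run becomes one SVG element. Flip Y back into SVG space with y_svg = 165.40 − y_machine.

Run 1: the run's S290 means `#000000` (engrave). The run is open, so emit a `<polyline>` with points (Y-flipped): 161.65,127.05 273.00,126.84 68.94,63.17 251.89,54.45 35.89,60.72 206.35,42.19.

Run 2: the run's S936 means `#0000ff` (cut). The run is open, so emit a `<polyline>` with points (Y-flipped): 144.63,103.22 172.83,87.38 203.55,60.59 214.68,32.83.

Run 3: S936 ⇒ cut layer `#0000ff`. The run returns to its start, so emit a `<polygon>` with points (Y-flipped): 230.27,114.98 228.94,120.00 224.46,122.61 219.44,121.28 216.83,116.80 218.16,111.78 222.64,109.17 227.66,110.50.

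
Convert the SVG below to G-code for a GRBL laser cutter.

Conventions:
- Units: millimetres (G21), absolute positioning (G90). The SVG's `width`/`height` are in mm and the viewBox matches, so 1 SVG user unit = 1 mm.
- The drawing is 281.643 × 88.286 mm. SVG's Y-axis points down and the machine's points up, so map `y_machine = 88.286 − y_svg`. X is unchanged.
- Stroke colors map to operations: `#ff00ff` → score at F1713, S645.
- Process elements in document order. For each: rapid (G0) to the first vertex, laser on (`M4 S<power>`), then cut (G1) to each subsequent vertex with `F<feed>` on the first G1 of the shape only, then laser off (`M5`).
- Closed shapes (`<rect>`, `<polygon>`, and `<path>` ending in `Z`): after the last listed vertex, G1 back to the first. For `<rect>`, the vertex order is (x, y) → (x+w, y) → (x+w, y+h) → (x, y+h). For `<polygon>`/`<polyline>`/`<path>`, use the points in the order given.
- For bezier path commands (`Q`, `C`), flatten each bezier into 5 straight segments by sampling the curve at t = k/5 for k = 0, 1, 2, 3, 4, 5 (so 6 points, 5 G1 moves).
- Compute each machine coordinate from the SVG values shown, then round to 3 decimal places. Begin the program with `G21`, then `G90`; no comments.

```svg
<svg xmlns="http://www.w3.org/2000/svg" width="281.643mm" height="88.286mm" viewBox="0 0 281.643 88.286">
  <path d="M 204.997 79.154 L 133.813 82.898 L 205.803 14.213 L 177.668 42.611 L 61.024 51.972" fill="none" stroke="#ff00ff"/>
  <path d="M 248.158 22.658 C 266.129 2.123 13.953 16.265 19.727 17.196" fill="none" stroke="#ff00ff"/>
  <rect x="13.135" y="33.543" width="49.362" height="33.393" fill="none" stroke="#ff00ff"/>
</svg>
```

G21
G90
G0 X204.997 Y9.132
M4 S645
G1 X133.813 Y5.388 F1713
G1 X205.803 Y74.073
G1 X177.668 Y45.675
G1 X61.024 Y36.314
M5
G0 X248.158 Y65.628
M4 S645
G1 X230.748 Y74.171 F1713
G1 X173.851 Y76.690
G1 X102.816 Y75.484
G1 X42.992 Y72.851
G1 X19.727 Y71.090
M5
G0 X13.135 Y54.743
M4 S645
G1 X62.497 Y54.743 F1713
G1 X62.497 Y21.350
G1 X13.135 Y21.350
G1 X13.135 Y54.743
M5

1 u = 1 mm; y_m = 88.286 − y.

[1] `<path>` open polyline, #ff00ff→score S645 F1713: (204.997,9.132) → (133.813,5.388) → (205.803,74.073) → (177.668,45.675) → (61.024,36.314)

[2] `<path>` cubic bezier, #ff00ff→score S645 F1713: (248.158,65.628) → (230.748,74.171) → (173.851,76.690) → (102.816,75.484) → (42.992,72.851) → (19.727,71.090)

[3] `<rect>` rectangle, #ff00ff→score S645 F1713: (13.135,54.743) → (62.497,54.743) → (62.497,21.350) → (13.135,21.350) → (13.135,54.743) (closed)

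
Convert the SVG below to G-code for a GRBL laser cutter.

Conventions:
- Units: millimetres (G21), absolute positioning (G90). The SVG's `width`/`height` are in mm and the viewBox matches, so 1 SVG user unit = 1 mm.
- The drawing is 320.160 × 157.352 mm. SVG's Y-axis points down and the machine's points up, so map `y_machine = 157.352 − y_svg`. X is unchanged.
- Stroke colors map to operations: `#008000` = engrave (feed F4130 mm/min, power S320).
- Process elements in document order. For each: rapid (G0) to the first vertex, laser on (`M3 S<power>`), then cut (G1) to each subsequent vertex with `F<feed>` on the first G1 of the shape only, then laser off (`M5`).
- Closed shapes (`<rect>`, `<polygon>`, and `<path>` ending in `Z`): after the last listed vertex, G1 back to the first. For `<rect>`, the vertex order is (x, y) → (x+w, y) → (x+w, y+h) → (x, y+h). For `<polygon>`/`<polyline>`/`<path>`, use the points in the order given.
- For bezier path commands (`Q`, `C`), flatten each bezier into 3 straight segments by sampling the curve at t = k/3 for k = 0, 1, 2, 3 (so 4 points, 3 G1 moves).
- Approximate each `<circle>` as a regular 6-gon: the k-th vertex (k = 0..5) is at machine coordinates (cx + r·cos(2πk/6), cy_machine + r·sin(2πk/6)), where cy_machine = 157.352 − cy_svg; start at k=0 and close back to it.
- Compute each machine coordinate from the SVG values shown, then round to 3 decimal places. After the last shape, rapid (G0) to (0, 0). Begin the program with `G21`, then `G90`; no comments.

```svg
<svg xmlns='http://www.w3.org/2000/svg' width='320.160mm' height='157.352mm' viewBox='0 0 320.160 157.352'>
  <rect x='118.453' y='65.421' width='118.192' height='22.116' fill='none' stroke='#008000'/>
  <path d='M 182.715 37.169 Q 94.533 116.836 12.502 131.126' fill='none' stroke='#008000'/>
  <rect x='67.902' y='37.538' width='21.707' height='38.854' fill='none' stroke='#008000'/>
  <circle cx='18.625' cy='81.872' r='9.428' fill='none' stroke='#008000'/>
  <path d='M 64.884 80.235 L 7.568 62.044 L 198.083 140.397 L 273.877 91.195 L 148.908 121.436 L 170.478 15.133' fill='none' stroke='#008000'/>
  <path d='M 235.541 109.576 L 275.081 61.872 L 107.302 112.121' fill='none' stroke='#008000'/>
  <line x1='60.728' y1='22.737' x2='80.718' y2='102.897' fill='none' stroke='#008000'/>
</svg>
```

viewBox `0 0 320.160 157.352` with mm width/height → 1 unit = 1 mm. Flip: y_m = 157.352 − y_svg.

**Shape 1** — `<rect>` rectangle, stroke `#008000` → engrave (S320, F4130). Machine vertices: (118.453,91.931) → (236.645,91.931) → (236.645,69.815) → (118.453,69.815) → (118.453,91.931). Closed: final G1 returns to the first vertex.

**Shape 2** — `<path>` quadratic bezier, stroke `#008000` → engrave (S320, F4130). Control points (SVG): P0=(182.715,37.169), P1=(94.533,116.836), P2=(12.502,131.126); sampled at t=k/3. Machine vertices: (182.715,120.183) → (124.610,74.336) → (67.873,43.017) → (12.502,26.226). Open path.

**Shape 3** — `<rect>` rectangle, stroke `#008000` → engrave (S320, F4130). Machine vertices: (67.902,119.814) → (89.609,119.814) → (89.609,80.960) → (67.902,80.960) → (67.902,119.814). Closed: final G1 returns to the first vertex.

**Shape 4** — `<circle>` circle, stroke `#008000` → engrave (S320, F4130). Machine vertices: (28.053,75.480) → (23.339,83.645) → (13.911,83.645) → (9.197,75.480) → (13.911,67.315) → (23.339,67.315) → (28.053,75.480). Closed: final G1 returns to the first vertex.

**Shape 5** — `<path>` open polyline, stroke `#008000` → engrave (S320, F4130). Machine vertices: (64.884,77.117) → (7.568,95.308) → (198.083,16.955) → (273.877,66.157) → (148.908,35.916) → (170.478,142.219). Open path.

**Shape 6** — `<path>` open polyline, stroke `#008000` → engrave (S320, F4130). Machine vertices: (235.541,47.776) → (275.081,95.480) → (107.302,45.231). Open path.

**Shape 7** — `<line>` line segment, stroke `#008000` → engrave (S320, F4130). Machine vertices: (60.728,134.615) → (80.718,54.455). Open path.

G21
G90
G0 X118.453 Y91.931
M3 S320
G1 X236.645 Y91.931 F4130
G1 X236.645 Y69.815
G1 X118.453 Y69.815
G1 X118.453 Y91.931
M5
G0 X182.715 Y120.183
M3 S320
G1 X124.610 Y74.336 F4130
G1 X67.873 Y43.017
G1 X12.502 Y26.226
M5
G0 X67.902 Y119.814
M3 S320
G1 X89.609 Y119.814 F4130
G1 X89.609 Y80.960
G1 X67.902 Y80.960
G1 X67.902 Y119.814
M5
G0 X28.053 Y75.480
M3 S320
G1 X23.339 Y83.645 F4130
G1 X13.911 Y83.645
G1 X9.197 Y75.480
G1 X13.911 Y67.315
G1 X23.339 Y67.315
G1 X28.053 Y75.480
M5
G0 X64.884 Y77.117
M3 S320
G1 X7.568 Y95.308 F4130
G1 X198.083 Y16.955
G1 X273.877 Y66.157
G1 X148.908 Y35.916
G1 X170.478 Y142.219
M5
G0 X235.541 Y47.776
M3 S320
G1 X275.081 Y95.480 F4130
G1 X107.302 Y45.231
M5
G0 X60.728 Y134.615
M3 S320
G1 X80.718 Y54.455 F4130
M5
G0 X0.000 Y0.000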